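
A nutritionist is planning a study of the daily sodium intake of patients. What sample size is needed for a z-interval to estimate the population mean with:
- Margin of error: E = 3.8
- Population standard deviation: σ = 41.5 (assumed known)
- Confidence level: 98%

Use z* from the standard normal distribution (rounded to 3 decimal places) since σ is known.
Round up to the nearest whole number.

Using z* since population σ is known (z-interval formula).

For 98% confidence, z* = 2.326 (from standard normal table)

Sample size formula for z-interval: n = (z*σ/E)²

n = (2.326 × 41.5 / 3.8)²
  = (25.402368)²
  = 645.2803

Round up to the nearest whole number: n = 646

646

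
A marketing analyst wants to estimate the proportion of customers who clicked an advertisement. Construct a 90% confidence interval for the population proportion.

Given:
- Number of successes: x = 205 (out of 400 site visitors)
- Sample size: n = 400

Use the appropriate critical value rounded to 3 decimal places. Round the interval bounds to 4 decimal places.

Sample proportion: p̂ = 205/400 = 0.512500

Check conditions for normal approximation:
  np̂ = 205 ≥ 10 ✓
  n(1-p̂) = 195 ≥ 10 ✓

The sample is large enough, so use a z-interval (normal approximation) for the proportion.

For 90% confidence, z* = 1.645 (from standard normal table)

Standard error: SE = √(p̂(1-p̂)/n) = √(0.512500×0.487500/400) = 0.02499219

Margin of error: E = z* × SE = 1.645 × 0.02499219 = 0.041112

Z-interval: p̂ ± E = 0.512500 ± 0.041112 = (0.471388, 0.553612)

Rounded to 4 decimal places:

(0.4714, 0.5536)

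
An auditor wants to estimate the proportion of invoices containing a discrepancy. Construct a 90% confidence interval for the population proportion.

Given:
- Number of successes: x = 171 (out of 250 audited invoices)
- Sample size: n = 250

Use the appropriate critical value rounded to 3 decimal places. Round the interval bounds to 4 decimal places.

Sample proportion: p̂ = 171/250 = 0.684000

Check conditions for normal approximation:
  np̂ = 171 ≥ 10 ✓
  n(1-p̂) = 79 ≥ 10 ✓

The sample is large enough, so use a z-interval (normal approximation) for the proportion.

For 90% confidence, z* = 1.645 (from standard normal table)

Standard error: SE = √(p̂(1-p̂)/n) = √(0.684000×0.316000/250) = 0.02940367

Margin of error: E = z* × SE = 1.645 × 0.02940367 = 0.048369

Z-interval: p̂ ± E = 0.684000 ± 0.048369 = (0.635631, 0.732369)

Rounded to 4 decimal places:

(0.6356, 0.7324)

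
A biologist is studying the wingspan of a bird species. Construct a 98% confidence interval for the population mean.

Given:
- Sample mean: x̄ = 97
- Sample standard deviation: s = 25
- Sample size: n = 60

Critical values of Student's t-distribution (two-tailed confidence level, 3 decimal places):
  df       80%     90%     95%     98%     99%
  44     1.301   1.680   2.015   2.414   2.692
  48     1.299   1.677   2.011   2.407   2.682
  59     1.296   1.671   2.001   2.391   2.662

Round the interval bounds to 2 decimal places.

The population standard deviation σ is unknown (only the sample standard deviation s is given), so use a t-interval with df = n - 1 = 60 - 1 = 59.

For 98% confidence with df = 59, t* = 2.391 (from t-table)

Standard error: SE = s/√n = 25/√60 = 3.227486

Margin of error: E = t* × SE = 2.391 × 3.227486 = 7.7169

T-interval: x̄ ± E = 97 ± 7.7169 = (89.2831, 104.7169)

Rounded to 2 decimal places:

(89.28, 104.72)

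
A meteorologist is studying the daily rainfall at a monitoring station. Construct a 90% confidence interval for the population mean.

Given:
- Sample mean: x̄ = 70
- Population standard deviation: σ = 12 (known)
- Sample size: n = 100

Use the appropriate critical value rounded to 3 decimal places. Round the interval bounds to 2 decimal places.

The population standard deviation σ is known, so use a z-interval (standard normal critical value).

For 90% confidence, z* = 1.645 (from standard normal table)

Standard error: SE = σ/√n = 12/√100 = 1.200000

Margin of error: E = z* × SE = 1.645 × 1.200000 = 1.9740

Z-interval: x̄ ± E = 70 ± 1.9740 = (68.0260, 71.9740)

Rounded to 2 decimal places:

(68.03, 71.97)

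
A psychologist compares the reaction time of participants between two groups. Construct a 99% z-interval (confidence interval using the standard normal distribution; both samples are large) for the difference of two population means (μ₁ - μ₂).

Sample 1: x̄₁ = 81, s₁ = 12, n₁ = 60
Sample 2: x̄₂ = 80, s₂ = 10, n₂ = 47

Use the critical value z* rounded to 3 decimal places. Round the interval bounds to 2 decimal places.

Both samples are large (n₁ = 60 ≥ 30, n₂ = 47 ≥ 30), so a z-interval for the difference of means applies.

Point estimate: x̄₁ - x̄₂ = 81 - 80 = 1

Standard error: SE = √(s₁²/n₁ + s₂²/n₂)
= √(12²/60 + 10²/47)
= √(2.400000 + 2.127660)
= 2.127830

For 99% confidence, z* = 2.576 (from standard normal table)
Margin of error: E = z* × SE = 2.576 × 2.127830 = 5.4813

Z-interval: (x̄₁ - x̄₂) ± E = 1 ± 5.4813 = (-4.4813, 6.4813)

Rounded to 2 decimal places:

(-4.48, 6.48)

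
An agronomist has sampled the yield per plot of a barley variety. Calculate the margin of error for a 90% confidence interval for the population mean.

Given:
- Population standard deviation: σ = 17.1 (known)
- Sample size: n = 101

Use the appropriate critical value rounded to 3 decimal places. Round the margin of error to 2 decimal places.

The population standard deviation σ is known, so use the z-interval margin of error formula.

For 90% confidence, z* = 1.645 (from standard normal table)

Margin of error formula for z-interval: E = z* × σ/√n

E = 1.645 × 17.1/√101
  = 1.645 × 1.701514
  = 2.7990

Rounded to 2 decimal places:

2.80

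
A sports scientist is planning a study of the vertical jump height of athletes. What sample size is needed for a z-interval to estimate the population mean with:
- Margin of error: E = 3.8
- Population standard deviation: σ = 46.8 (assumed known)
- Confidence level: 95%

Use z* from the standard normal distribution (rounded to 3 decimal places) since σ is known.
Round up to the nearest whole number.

Using z* since population σ is known (z-interval formula).

For 95% confidence, z* = 1.96 (from standard normal table)

Sample size formula for z-interval: n = (z*σ/E)²

n = (1.96 × 46.8 / 3.8)²
  = (24.138947)²
  = 582.6888

Round up to the nearest whole number: n = 583

583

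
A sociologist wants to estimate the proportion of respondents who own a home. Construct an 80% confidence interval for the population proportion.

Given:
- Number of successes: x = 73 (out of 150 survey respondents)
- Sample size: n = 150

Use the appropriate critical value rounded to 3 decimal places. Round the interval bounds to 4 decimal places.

Sample proportion: p̂ = 73/150 = 0.486667

Check conditions for normal approximation:
  np̂ = 73 ≥ 10 ✓
  n(1-p̂) = 77 ≥ 10 ✓

The sample is large enough, so use a z-interval (normal approximation) for the proportion.

For 80% confidence, z* = 1.282 (from standard normal table)

Standard error: SE = √(p̂(1-p̂)/n) = √(0.486667×0.513333/150) = 0.04081031

Margin of error: E = z* × SE = 1.282 × 0.04081031 = 0.052319

Z-interval: p̂ ± E = 0.486667 ± 0.052319 = (0.434348, 0.538985)

Rounded to 4 decimal places:

(0.4343, 0.5390)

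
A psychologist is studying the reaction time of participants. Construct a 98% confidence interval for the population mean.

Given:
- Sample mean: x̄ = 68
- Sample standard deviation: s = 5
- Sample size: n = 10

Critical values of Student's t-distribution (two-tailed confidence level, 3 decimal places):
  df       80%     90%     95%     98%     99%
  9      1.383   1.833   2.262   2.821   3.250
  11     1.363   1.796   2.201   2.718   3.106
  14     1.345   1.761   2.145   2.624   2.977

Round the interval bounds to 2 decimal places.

The population standard deviation σ is unknown (only the sample standard deviation s is given), so use a t-interval with df = n - 1 = 10 - 1 = 9.

For 98% confidence with df = 9, t* = 2.821 (from t-table)

Standard error: SE = s/√n = 5/√10 = 1.581139

Margin of error: E = t* × SE = 2.821 × 1.581139 = 4.4604

T-interval: x̄ ± E = 68 ± 4.4604 = (63.5396, 72.4604)

Rounded to 2 decimal places:

(63.54, 72.46)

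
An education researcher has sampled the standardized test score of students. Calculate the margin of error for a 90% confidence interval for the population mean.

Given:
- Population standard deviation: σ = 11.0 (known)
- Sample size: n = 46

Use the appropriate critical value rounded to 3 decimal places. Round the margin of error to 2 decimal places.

The population standard deviation σ is known, so use the z-interval margin of error formula.

For 90% confidence, z* = 1.645 (from standard normal table)

Margin of error formula for z-interval: E = z* × σ/√n

E = 1.645 × 11.0/√46
  = 1.645 × 1.621862
  = 2.6680

Rounded to 2 decimal places:

2.67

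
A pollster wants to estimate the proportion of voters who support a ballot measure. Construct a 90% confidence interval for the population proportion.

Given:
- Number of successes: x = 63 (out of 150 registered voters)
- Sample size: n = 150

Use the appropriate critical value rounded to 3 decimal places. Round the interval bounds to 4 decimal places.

Sample proportion: p̂ = 63/150 = 0.420000

Check conditions for normal approximation:
  np̂ = 63 ≥ 10 ✓
  n(1-p̂) = 87 ≥ 10 ✓

The sample is large enough, so use a z-interval (normal approximation) for the proportion.

For 90% confidence, z* = 1.645 (from standard normal table)

Standard error: SE = √(p̂(1-p̂)/n) = √(0.420000×0.580000/150) = 0.04029888

Margin of error: E = z* × SE = 1.645 × 0.04029888 = 0.066292

Z-interval: p̂ ± E = 0.420000 ± 0.066292 = (0.353708, 0.486292)

Rounded to 4 decimal places:

(0.3537, 0.4863)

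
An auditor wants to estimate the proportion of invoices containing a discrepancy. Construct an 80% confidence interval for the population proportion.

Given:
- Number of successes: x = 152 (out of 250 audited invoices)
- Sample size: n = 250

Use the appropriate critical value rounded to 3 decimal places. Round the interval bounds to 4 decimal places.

Sample proportion: p̂ = 152/250 = 0.608000

Check conditions for normal approximation:
  np̂ = 152 ≥ 10 ✓
  n(1-p̂) = 98 ≥ 10 ✓

The sample is large enough, so use a z-interval (normal approximation) for the proportion.

For 80% confidence, z* = 1.282 (from standard normal table)

Standard error: SE = √(p̂(1-p̂)/n) = √(0.608000×0.392000/250) = 0.03087627

Margin of error: E = z* × SE = 1.282 × 0.03087627 = 0.039583

Z-interval: p̂ ± E = 0.608000 ± 0.039583 = (0.568417, 0.647583)

Rounded to 4 decimal places:

(0.5684, 0.6476)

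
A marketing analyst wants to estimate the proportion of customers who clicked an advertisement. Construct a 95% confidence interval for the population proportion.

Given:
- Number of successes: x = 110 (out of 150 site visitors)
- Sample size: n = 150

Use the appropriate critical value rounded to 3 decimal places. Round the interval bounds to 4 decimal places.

Sample proportion: p̂ = 110/150 = 0.733333

Check conditions for normal approximation:
  np̂ = 110 ≥ 10 ✓
  n(1-p̂) = 40 ≥ 10 ✓

The sample is large enough, so use a z-interval (normal approximation) for the proportion.

For 95% confidence, z* = 1.96 (from standard normal table)

Standard error: SE = √(p̂(1-p̂)/n) = √(0.733333×0.266667/150) = 0.03610684

Margin of error: E = z* × SE = 1.96 × 0.03610684 = 0.070769

Z-interval: p̂ ± E = 0.733333 ± 0.070769 = (0.662564, 0.804103)

Rounded to 4 decimal places:

(0.6626, 0.8041)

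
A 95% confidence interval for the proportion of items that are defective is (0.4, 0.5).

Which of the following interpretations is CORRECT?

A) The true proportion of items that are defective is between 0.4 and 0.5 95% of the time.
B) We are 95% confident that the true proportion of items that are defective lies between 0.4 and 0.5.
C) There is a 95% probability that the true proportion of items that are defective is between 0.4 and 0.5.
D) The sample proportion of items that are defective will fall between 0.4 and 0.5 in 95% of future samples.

A confidence interval represents our confidence in the procedure, not a probability statement about the parameter.

Key concept: If we repeated this sampling process many times and computed a 95% CI each time, about 95% of those intervals would contain the true population parameter.

For this specific interval (0.4, 0.5):
- Midpoint (point estimate): 0.45
- Margin of error: 0.05

The correct interpretation is the one stating confidence that the true parameter lies in the interval — option B.

B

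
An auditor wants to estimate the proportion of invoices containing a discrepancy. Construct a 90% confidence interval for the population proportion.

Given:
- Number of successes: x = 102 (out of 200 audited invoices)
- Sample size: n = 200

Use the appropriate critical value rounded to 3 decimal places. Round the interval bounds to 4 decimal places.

Sample proportion: p̂ = 102/200 = 0.510000

Check conditions for normal approximation:
  np̂ = 102 ≥ 10 ✓
  n(1-p̂) = 98 ≥ 10 ✓

The sample is large enough, so use a z-interval (normal approximation) for the proportion.

For 90% confidence, z* = 1.645 (from standard normal table)

Standard error: SE = √(p̂(1-p̂)/n) = √(0.510000×0.490000/200) = 0.03534827

Margin of error: E = z* × SE = 1.645 × 0.03534827 = 0.058148

Z-interval: p̂ ± E = 0.510000 ± 0.058148 = (0.451852, 0.568148)

Rounded to 4 decimal places:

(0.4519, 0.5681)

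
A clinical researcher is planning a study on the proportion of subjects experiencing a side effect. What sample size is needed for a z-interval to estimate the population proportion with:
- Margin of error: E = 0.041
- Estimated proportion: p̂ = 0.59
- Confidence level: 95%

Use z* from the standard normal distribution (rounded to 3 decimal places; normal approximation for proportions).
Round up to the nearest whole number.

Using z* for proportion z-interval (normal approximation).

For 95% confidence, z* = 1.96 (from standard normal table)

Sample size formula for proportion z-interval: n = z*²p̂(1-p̂)/E²

n = 1.96² × 0.59 × 0.41 / 0.041²
  = 3.8416 × 0.2419 / 0.001681
  = 552.8156

Round up to the nearest whole number: n = 553

553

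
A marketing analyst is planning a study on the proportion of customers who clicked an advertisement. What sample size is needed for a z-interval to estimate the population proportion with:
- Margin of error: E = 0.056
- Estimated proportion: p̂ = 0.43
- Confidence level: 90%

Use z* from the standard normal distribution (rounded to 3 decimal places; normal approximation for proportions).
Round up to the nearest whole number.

Using z* for proportion z-interval (normal approximation).

For 90% confidence, z* = 1.645 (from standard normal table)

Sample size formula for proportion z-interval: n = z*²p̂(1-p̂)/E²

n = 1.645² × 0.43 × 0.57 / 0.056²
  = 2.706025 × 0.2451 / 0.003136
  = 211.4945

Round up to the nearest whole number: n = 212

212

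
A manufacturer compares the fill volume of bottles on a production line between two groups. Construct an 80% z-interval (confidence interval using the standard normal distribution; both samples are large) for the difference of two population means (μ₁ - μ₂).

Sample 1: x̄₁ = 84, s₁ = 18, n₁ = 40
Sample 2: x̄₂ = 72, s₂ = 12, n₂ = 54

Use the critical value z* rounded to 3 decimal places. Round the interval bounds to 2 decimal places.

Both samples are large (n₁ = 40 ≥ 30, n₂ = 54 ≥ 30), so a z-interval for the difference of means applies.

Point estimate: x̄₁ - x̄₂ = 84 - 72 = 12

Standard error: SE = √(s₁²/n₁ + s₂²/n₂)
= √(18²/40 + 12²/54)
= √(8.100000 + 2.666667)
= 3.281260

For 80% confidence, z* = 1.282 (from standard normal table)
Margin of error: E = z* × SE = 1.282 × 3.281260 = 4.2066

Z-interval: (x̄₁ - x̄₂) ± E = 12 ± 4.2066 = (7.7934, 16.2066)

Rounded to 2 decimal places:

(7.79, 16.21)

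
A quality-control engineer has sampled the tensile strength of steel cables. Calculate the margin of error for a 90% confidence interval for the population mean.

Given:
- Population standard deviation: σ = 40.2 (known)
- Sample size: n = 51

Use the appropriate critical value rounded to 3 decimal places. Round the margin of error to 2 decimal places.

The population standard deviation σ is known, so use the z-interval margin of error formula.

For 90% confidence, z* = 1.645 (from standard normal table)

Margin of error formula for z-interval: E = z* × σ/√n

E = 1.645 × 40.2/√51
  = 1.645 × 5.629126
  = 9.2599

Rounded to 2 decimal places:

9.26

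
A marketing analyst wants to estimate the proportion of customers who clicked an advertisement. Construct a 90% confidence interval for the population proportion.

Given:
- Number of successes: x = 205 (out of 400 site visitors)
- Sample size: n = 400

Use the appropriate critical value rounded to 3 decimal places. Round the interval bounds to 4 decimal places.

Sample proportion: p̂ = 205/400 = 0.512500

Check conditions for normal approximation:
  np̂ = 205 ≥ 10 ✓
  n(1-p̂) = 195 ≥ 10 ✓

The sample is large enough, so use a z-interval (normal approximation) for the proportion.

For 90% confidence, z* = 1.645 (from standard normal table)

Standard error: SE = √(p̂(1-p̂)/n) = √(0.512500×0.487500/400) = 0.02499219

Margin of error: E = z* × SE = 1.645 × 0.02499219 = 0.041112

Z-interval: p̂ ± E = 0.512500 ± 0.041112 = (0.471388, 0.553612)

Rounded to 4 decimal places:

(0.4714, 0.5536)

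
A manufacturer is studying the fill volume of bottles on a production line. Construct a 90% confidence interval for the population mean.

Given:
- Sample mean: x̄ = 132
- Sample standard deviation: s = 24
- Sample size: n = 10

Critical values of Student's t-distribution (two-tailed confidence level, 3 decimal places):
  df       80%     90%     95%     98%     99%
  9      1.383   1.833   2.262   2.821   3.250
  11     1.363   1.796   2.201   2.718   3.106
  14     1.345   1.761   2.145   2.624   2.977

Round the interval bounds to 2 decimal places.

The population standard deviation σ is unknown (only the sample standard deviation s is given), so use a t-interval with df = n - 1 = 10 - 1 = 9.

For 90% confidence with df = 9, t* = 1.833 (from t-table)

Standard error: SE = s/√n = 24/√10 = 7.589466

Margin of error: E = t* × SE = 1.833 × 7.589466 = 13.9115

T-interval: x̄ ± E = 132 ± 13.9115 = (118.0885, 145.9115)

Rounded to 2 decimal places:

(118.09, 145.91)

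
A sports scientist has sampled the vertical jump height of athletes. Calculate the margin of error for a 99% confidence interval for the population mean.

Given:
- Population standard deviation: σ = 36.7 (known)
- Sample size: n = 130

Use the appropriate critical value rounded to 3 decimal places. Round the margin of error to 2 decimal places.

The population standard deviation σ is known, so use the z-interval margin of error formula.

For 99% confidence, z* = 2.576 (from standard normal table)

Margin of error formula for z-interval: E = z* × σ/√n

E = 2.576 × 36.7/√130
  = 2.576 × 3.218803
  = 8.2916

Rounded to 2 decimal places:

8.29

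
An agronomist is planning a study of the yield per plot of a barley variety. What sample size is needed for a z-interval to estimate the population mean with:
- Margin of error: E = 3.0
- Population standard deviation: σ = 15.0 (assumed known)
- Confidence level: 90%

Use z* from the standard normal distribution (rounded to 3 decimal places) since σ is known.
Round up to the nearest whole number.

Using z* since population σ is known (z-interval formula).

For 90% confidence, z* = 1.645 (from standard normal table)

Sample size formula for z-interval: n = (z*σ/E)²

n = (1.645 × 15.0 / 3.0)²
  = (8.225000)²
  = 67.6506

Round up to the nearest whole number: n = 68

68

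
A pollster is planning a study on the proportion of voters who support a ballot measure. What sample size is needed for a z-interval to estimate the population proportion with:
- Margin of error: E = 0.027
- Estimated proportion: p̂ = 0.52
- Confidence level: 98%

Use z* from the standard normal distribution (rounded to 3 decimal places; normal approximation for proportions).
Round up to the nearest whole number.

Using z* for proportion z-interval (normal approximation).

For 98% confidence, z* = 2.326 (from standard normal table)

Sample size formula for proportion z-interval: n = z*²p̂(1-p̂)/E²

n = 2.326² × 0.52 × 0.48 / 0.027²
  = 5.410276 × 0.2496 / 0.000729
  = 1852.4073

Round up to the nearest whole number: n = 1853

1853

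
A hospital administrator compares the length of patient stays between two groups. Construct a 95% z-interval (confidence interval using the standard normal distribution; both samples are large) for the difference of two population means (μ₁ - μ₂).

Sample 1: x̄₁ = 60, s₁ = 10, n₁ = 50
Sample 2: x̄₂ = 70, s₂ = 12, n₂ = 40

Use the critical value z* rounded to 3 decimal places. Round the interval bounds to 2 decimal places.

Both samples are large (n₁ = 50 ≥ 30, n₂ = 40 ≥ 30), so a z-interval for the difference of means applies.

Point estimate: x̄₁ - x̄₂ = 60 - 70 = -10

Standard error: SE = √(s₁²/n₁ + s₂²/n₂)
= √(10²/50 + 12²/40)
= √(2.000000 + 3.600000)
= 2.366432

For 95% confidence, z* = 1.96 (from standard normal table)
Margin of error: E = z* × SE = 1.96 × 2.366432 = 4.6382

Z-interval: (x̄₁ - x̄₂) ± E = -10 ± 4.6382 = (-14.6382, -5.3618)

Rounded to 2 decimal places:

(-14.64, -5.36)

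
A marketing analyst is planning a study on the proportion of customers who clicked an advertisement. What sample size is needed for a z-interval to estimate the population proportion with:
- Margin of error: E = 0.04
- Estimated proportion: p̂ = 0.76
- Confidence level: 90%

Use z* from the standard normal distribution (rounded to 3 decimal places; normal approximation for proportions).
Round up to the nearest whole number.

Using z* for proportion z-interval (normal approximation).

For 90% confidence, z* = 1.645 (from standard normal table)

Sample size formula for proportion z-interval: n = z*²p̂(1-p̂)/E²

n = 1.645² × 0.76 × 0.24 / 0.04²
  = 2.706025 × 0.1824 / 0.0016
  = 308.4869

Round up to the nearest whole number: n = 309

309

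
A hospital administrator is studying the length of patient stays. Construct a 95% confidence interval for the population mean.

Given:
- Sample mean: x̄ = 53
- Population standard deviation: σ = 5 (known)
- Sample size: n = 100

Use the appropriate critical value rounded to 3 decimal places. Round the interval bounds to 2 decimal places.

The population standard deviation σ is known, so use a z-interval (standard normal critical value).

For 95% confidence, z* = 1.96 (from standard normal table)

Standard error: SE = σ/√n = 5/√100 = 0.500000

Margin of error: E = z* × SE = 1.96 × 0.500000 = 0.9800

Z-interval: x̄ ± E = 53 ± 0.9800 = (52.0200, 53.9800)

Rounded to 2 decimal places:

(52.02, 53.98)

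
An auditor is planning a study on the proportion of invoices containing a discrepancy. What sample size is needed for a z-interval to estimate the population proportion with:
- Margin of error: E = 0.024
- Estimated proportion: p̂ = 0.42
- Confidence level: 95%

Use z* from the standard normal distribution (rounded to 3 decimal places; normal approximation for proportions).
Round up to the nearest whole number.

Using z* for proportion z-interval (normal approximation).

For 95% confidence, z* = 1.96 (from standard normal table)

Sample size formula for proportion z-interval: n = z*²p̂(1-p̂)/E²

n = 1.96² × 0.42 × 0.58 / 0.024²
  = 3.8416 × 0.2436 / 0.000576
  = 1624.6767

Round up to the nearest whole number: n = 1625

1625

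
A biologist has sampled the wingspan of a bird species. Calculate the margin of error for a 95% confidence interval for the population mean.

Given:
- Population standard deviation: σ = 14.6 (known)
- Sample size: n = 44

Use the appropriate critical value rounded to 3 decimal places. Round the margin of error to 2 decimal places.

The population standard deviation σ is known, so use the z-interval margin of error formula.

For 95% confidence, z* = 1.96 (from standard normal table)

Margin of error formula for z-interval: E = z* × σ/√n

E = 1.96 × 14.6/√44
  = 1.96 × 2.201033
  = 4.3140

Rounded to 2 decimal places:

4.31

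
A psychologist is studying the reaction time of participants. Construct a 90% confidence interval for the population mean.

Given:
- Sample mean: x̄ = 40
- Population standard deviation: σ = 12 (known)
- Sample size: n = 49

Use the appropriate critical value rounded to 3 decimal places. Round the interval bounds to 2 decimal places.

The population standard deviation σ is known, so use a z-interval (standard normal critical value).

For 90% confidence, z* = 1.645 (from standard normal table)

Standard error: SE = σ/√n = 12/√49 = 1.714286

Margin of error: E = z* × SE = 1.645 × 1.714286 = 2.8200

Z-interval: x̄ ± E = 40 ± 2.8200 = (37.1800, 42.8200)

Rounded to 2 decimal places:

(37.18, 42.82)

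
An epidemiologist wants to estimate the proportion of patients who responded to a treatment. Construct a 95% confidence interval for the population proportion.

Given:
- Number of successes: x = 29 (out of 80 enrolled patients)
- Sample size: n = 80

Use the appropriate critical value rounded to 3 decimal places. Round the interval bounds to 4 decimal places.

Sample proportion: p̂ = 29/80 = 0.362500

Check conditions for normal approximation:
  np̂ = 29 ≥ 10 ✓
  n(1-p̂) = 51 ≥ 10 ✓

The sample is large enough, so use a z-interval (normal approximation) for the proportion.

For 95% confidence, z* = 1.96 (from standard normal table)

Standard error: SE = √(p̂(1-p̂)/n) = √(0.362500×0.637500/80) = 0.05374637

Margin of error: E = z* × SE = 1.96 × 0.05374637 = 0.105343

Z-interval: p̂ ± E = 0.362500 ± 0.105343 = (0.257157, 0.467843)

Rounded to 4 decimal places:

(0.2572, 0.4678)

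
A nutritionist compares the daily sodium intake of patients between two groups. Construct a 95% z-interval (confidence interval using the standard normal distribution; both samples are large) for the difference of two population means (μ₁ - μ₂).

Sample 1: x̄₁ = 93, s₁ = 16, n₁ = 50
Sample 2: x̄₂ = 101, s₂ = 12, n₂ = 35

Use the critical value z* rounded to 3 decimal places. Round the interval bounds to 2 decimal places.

Both samples are large (n₁ = 50 ≥ 30, n₂ = 35 ≥ 30), so a z-interval for the difference of means applies.

Point estimate: x̄₁ - x̄₂ = 93 - 101 = -8

Standard error: SE = √(s₁²/n₁ + s₂²/n₂)
= √(16²/50 + 12²/35)
= √(5.120000 + 4.114286)
= 3.038797

For 95% confidence, z* = 1.96 (from standard normal table)
Margin of error: E = z* × SE = 1.96 × 3.038797 = 5.9560

Z-interval: (x̄₁ - x̄₂) ± E = -8 ± 5.9560 = (-13.9560, -2.0440)

Rounded to 2 decimal places:

(-13.96, -2.04)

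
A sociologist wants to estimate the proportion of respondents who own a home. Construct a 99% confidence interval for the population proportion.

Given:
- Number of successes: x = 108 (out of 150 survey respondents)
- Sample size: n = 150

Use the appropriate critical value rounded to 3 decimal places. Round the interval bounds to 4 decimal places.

Sample proportion: p̂ = 108/150 = 0.720000

Check conditions for normal approximation:
  np̂ = 108 ≥ 10 ✓
  n(1-p̂) = 42 ≥ 10 ✓

The sample is large enough, so use a z-interval (normal approximation) for the proportion.

For 99% confidence, z* = 2.576 (from standard normal table)

Standard error: SE = √(p̂(1-p̂)/n) = √(0.720000×0.280000/150) = 0.03666061

Margin of error: E = z* × SE = 2.576 × 0.03666061 = 0.094438

Z-interval: p̂ ± E = 0.720000 ± 0.094438 = (0.625562, 0.814438)

Rounded to 4 decimal places:

(0.6256, 0.8144)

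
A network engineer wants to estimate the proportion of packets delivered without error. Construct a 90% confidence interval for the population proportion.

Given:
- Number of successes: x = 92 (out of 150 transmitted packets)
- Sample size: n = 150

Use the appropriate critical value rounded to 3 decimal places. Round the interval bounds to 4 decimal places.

Sample proportion: p̂ = 92/150 = 0.613333

Check conditions for normal approximation:
  np̂ = 92 ≥ 10 ✓
  n(1-p̂) = 58 ≥ 10 ✓

The sample is large enough, so use a z-interval (normal approximation) for the proportion.

For 90% confidence, z* = 1.645 (from standard normal table)

Standard error: SE = √(p̂(1-p̂)/n) = √(0.613333×0.386667/150) = 0.03976226

Margin of error: E = z* × SE = 1.645 × 0.03976226 = 0.065409

Z-interval: p̂ ± E = 0.613333 ± 0.065409 = (0.547924, 0.678742)

Rounded to 4 decimal places:

(0.5479, 0.6787)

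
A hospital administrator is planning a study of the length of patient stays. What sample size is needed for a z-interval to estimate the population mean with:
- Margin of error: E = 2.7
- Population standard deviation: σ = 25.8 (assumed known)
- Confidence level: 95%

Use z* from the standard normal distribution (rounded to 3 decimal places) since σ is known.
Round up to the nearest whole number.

Using z* since population σ is known (z-interval formula).

For 95% confidence, z* = 1.96 (from standard normal table)

Sample size formula for z-interval: n = (z*σ/E)²

n = (1.96 × 25.8 / 2.7)²
  = (18.728889)²
  = 350.7713

Round up to the nearest whole number: n = 351

351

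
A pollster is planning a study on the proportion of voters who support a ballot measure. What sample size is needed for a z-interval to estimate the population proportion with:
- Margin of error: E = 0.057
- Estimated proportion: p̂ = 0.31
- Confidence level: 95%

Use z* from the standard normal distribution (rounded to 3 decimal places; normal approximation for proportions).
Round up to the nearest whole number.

Using z* for proportion z-interval (normal approximation).

For 95% confidence, z* = 1.96 (from standard normal table)

Sample size formula for proportion z-interval: n = z*²p̂(1-p̂)/E²

n = 1.96² × 0.31 × 0.69 / 0.057²
  = 3.8416 × 0.2139 / 0.003249
  = 252.9142

Round up to the nearest whole number: n = 253

253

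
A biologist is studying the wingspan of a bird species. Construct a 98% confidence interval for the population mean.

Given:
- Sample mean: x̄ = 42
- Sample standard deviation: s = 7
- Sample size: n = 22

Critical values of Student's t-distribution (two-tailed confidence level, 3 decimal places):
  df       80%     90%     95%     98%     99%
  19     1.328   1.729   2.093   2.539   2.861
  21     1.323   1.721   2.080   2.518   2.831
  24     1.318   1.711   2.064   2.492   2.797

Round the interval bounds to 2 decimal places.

The population standard deviation σ is unknown (only the sample standard deviation s is given), so use a t-interval with df = n - 1 = 22 - 1 = 21.

For 98% confidence with df = 21, t* = 2.518 (from t-table)

Standard error: SE = s/√n = 7/√22 = 1.492405

Margin of error: E = t* × SE = 2.518 × 1.492405 = 3.7579

T-interval: x̄ ± E = 42 ± 3.7579 = (38.2421, 45.7579)

Rounded to 2 decimal places:

(38.24, 45.76)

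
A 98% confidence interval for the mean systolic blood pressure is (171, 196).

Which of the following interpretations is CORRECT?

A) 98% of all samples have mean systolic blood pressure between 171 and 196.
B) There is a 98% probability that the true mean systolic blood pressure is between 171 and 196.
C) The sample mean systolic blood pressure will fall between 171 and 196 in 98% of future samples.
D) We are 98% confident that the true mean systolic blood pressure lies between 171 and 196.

A confidence interval represents our confidence in the procedure, not a probability statement about the parameter.

Key concept: If we repeated this sampling process many times and computed a 98% CI each time, about 98% of those intervals would contain the true population parameter.

For this specific interval (171, 196):
- Midpoint (point estimate): 183.5
- Margin of error: 12.5

The correct interpretation is the one stating confidence that the true parameter lies in the interval — option D.

D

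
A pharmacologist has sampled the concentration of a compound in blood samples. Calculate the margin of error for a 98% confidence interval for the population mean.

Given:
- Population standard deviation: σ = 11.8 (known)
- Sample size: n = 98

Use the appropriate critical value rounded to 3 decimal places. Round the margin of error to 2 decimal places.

The population standard deviation σ is known, so use the z-interval margin of error formula.

For 98% confidence, z* = 2.326 (from standard normal table)

Margin of error formula for z-interval: E = z* × σ/√n

E = 2.326 × 11.8/√98
  = 2.326 × 1.191980
  = 2.7725

Rounded to 2 decimal places:

2.77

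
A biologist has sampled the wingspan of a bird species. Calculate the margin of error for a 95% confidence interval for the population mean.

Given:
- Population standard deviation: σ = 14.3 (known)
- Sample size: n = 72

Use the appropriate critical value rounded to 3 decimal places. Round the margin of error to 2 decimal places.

The population standard deviation σ is known, so use the z-interval margin of error formula.

For 95% confidence, z* = 1.96 (from standard normal table)

Margin of error formula for z-interval: E = z* × σ/√n

E = 1.96 × 14.3/√72
  = 1.96 × 1.685271
  = 3.3031

Rounded to 2 decimal places:

3.30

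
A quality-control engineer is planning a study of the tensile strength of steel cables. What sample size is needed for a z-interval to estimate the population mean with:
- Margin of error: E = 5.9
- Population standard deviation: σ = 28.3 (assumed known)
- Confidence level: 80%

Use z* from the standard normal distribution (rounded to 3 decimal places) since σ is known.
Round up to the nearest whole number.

Using z* since population σ is known (z-interval formula).

For 80% confidence, z* = 1.282 (from standard normal table)

Sample size formula for z-interval: n = (z*σ/E)²

n = (1.282 × 28.3 / 5.9)²
  = (6.149254)²
  = 37.8133

Round up to the nearest whole number: n = 38

38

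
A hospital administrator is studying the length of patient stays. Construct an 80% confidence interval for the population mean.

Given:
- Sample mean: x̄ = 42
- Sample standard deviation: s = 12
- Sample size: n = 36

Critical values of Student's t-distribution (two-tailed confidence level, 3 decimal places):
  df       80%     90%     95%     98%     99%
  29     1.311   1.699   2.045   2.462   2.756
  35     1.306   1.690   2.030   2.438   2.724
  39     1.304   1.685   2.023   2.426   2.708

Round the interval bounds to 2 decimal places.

The population standard deviation σ is unknown (only the sample standard deviation s is given), so use a t-interval with df = n - 1 = 36 - 1 = 35.

For 80% confidence with df = 35, t* = 1.306 (from t-table)

Standard error: SE = s/√n = 12/√36 = 2.000000

Margin of error: E = t* × SE = 1.306 × 2.000000 = 2.6120

T-interval: x̄ ± E = 42 ± 2.6120 = (39.3880, 44.6120)

Rounded to 2 decimal places:

(39.39, 44.61)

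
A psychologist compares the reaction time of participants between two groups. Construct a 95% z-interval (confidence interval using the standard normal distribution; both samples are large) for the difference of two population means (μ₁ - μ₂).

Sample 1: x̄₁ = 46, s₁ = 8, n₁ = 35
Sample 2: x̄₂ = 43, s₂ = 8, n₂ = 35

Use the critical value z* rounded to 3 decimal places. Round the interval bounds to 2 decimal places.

Both samples are large (n₁ = 35 ≥ 30, n₂ = 35 ≥ 30), so a z-interval for the difference of means applies.

Point estimate: x̄₁ - x̄₂ = 46 - 43 = 3

Standard error: SE = √(s₁²/n₁ + s₂²/n₂)
= √(8²/35 + 8²/35)
= √(1.828571 + 1.828571)
= 1.912366

For 95% confidence, z* = 1.96 (from standard normal table)
Margin of error: E = z* × SE = 1.96 × 1.912366 = 3.7482

Z-interval: (x̄₁ - x̄₂) ± E = 3 ± 3.7482 = (-0.7482, 6.7482)

Rounded to 2 decimal places:

(-0.75, 6.75)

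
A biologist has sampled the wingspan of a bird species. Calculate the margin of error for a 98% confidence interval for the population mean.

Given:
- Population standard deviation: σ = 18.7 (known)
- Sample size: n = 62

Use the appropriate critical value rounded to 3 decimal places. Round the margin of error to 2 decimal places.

The population standard deviation σ is known, so use the z-interval margin of error formula.

For 98% confidence, z* = 2.326 (from standard normal table)

Margin of error formula for z-interval: E = z* × σ/√n

E = 2.326 × 18.7/√62
  = 2.326 × 2.374902
  = 5.5240

Rounded to 2 decimal places:

5.52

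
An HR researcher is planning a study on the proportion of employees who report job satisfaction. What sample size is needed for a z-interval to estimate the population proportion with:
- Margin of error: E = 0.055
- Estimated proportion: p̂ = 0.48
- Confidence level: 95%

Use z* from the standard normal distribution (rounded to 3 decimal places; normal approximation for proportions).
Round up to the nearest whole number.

Using z* for proportion z-interval (normal approximation).

For 95% confidence, z* = 1.96 (from standard normal table)

Sample size formula for proportion z-interval: n = z*²p̂(1-p̂)/E²

n = 1.96² × 0.48 × 0.52 / 0.055²
  = 3.8416 × 0.2496 / 0.003025
  = 316.9796

Round up to the nearest whole number: n = 317

317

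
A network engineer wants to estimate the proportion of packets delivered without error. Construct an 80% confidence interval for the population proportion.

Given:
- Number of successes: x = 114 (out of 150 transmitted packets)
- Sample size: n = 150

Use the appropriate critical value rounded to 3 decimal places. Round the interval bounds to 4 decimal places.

Sample proportion: p̂ = 114/150 = 0.760000

Check conditions for normal approximation:
  np̂ = 114 ≥ 10 ✓
  n(1-p̂) = 36 ≥ 10 ✓

The sample is large enough, so use a z-interval (normal approximation) for the proportion.

For 80% confidence, z* = 1.282 (from standard normal table)

Standard error: SE = √(p̂(1-p̂)/n) = √(0.760000×0.240000/150) = 0.03487119

Margin of error: E = z* × SE = 1.282 × 0.03487119 = 0.044705

Z-interval: p̂ ± E = 0.760000 ± 0.044705 = (0.715295, 0.804705)

Rounded to 4 decimal places:

(0.7153, 0.8047)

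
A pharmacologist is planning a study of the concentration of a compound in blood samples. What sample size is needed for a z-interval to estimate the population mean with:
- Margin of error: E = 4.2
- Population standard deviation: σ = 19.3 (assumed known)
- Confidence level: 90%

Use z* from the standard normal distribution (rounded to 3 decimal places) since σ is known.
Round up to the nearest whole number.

Using z* since population σ is known (z-interval formula).

For 90% confidence, z* = 1.645 (from standard normal table)

Sample size formula for z-interval: n = (z*σ/E)²

n = (1.645 × 19.3 / 4.2)²
  = (7.559167)²
  = 57.1410

Round up to the nearest whole number: n = 58

58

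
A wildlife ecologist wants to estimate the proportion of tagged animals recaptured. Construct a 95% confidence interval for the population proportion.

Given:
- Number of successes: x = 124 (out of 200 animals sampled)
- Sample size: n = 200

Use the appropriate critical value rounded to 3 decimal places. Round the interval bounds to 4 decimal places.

Sample proportion: p̂ = 124/200 = 0.620000

Check conditions for normal approximation:
  np̂ = 124 ≥ 10 ✓
  n(1-p̂) = 76 ≥ 10 ✓

The sample is large enough, so use a z-interval (normal approximation) for the proportion.

For 95% confidence, z* = 1.96 (from standard normal table)

Standard error: SE = √(p̂(1-p̂)/n) = √(0.620000×0.380000/200) = 0.03432200

Margin of error: E = z* × SE = 1.96 × 0.03432200 = 0.067271

Z-interval: p̂ ± E = 0.620000 ± 0.067271 = (0.552729, 0.687271)

Rounded to 4 decimal places:

(0.5527, 0.6873)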